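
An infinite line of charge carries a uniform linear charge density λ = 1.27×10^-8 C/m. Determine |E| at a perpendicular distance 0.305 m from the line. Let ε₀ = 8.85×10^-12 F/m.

|E| ≈ 749 N/C

Choose a coaxial cylinder of radius r = 0.305 m (arbitrary length L) as the Gaussian surface.
Q_enc = λL, so λ_enc = 1.27×10^-8 C/m.
Gauss's law: E·2πrL = λ_enc L/ε₀.
E = |λ_enc|/(2πε₀r) = (1.27e-8)/(2π·8.85×10^-12·0.305) = 749 N/C.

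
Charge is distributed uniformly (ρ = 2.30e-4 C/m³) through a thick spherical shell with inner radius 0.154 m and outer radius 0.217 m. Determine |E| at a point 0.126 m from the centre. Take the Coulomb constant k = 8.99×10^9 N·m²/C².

Symmetry ⇒ E = E(r) r̂. Gaussian sphere of radius r = 0.126 m (r < 0.154 m, inside the empty cavity).
Q_enc = 0 (all charge lies at larger r); Gauss's law gives E = 0.

E = 0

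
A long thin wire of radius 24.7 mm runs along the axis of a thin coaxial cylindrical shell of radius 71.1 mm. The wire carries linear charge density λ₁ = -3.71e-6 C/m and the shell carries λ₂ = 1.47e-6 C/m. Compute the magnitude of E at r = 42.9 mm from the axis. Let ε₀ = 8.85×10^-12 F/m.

By cylindrical symmetry E is radial; use a coaxial Gaussian cylinder of radius 42.9 mm and length L (between the conductors, 24.7 mm < r < 71.1 mm).
Only the inner wire is enclosed; the outer shell contributes nothing inside itself. λ_enc = λ₁ = -3.71e-6 C/m.
Since E is radial and uniform over the curved surface, Φ = E·2πrL = Q_enc/ε₀ = λ_enc L/ε₀.
E = |λ_enc|/(2πε₀r) = (3.71×10^-6)/(2π·8.85×10^-12·0.0429) = 1.56×10^6 N/C.

|E| ≈ 1.56e6 N/C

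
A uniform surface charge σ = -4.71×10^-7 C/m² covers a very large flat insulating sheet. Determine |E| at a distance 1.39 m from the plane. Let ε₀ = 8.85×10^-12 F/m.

Choose a cylindrical pillbox piercing the sheet, end faces (area A) parallel to it.
Flux Φ = 2EA and Q_enc = σA, so 2EA = σA/ε₀ ⇒ E = |σ|/(2ε₀), independent of distance.
E = |σ|/(2ε₀) = (4.71×10^-7)/(2·8.85×10^-12) = 2.66e4 N/C.

E ≈ 2.66e4 V/m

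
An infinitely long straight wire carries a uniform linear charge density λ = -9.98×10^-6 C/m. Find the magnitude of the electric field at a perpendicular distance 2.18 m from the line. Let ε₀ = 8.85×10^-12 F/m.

8.23×10^4 N/C

By cylindrical symmetry E is radial; use a coaxial Gaussian cylinder of radius 2.18 m and length L.
Q_enc = λL, so λ_enc = -9.98×10^-6 C/m.
Since E is radial and uniform over the curved surface, Φ = E·2πrL = Q_enc/ε₀ = λ_enc L/ε₀.
E = |λ_enc|/(2πε₀r) = (9.98×10^-6)/(2π·8.85×10^-12·2.18) = 8.23×10^4 N/C.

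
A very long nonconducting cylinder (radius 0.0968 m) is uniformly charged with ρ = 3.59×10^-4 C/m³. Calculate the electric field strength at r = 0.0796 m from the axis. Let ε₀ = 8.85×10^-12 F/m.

Choose a coaxial cylinder of radius r = 0.0796 m (arbitrary length L) as the Gaussian surface (r < R).
Charge inside radius r per length L is ρ·πr²·L, so λ_enc = ρπr² = 7.146×10^-6 C/m.
By Gauss's law (flux through the curved wall only), E·2πrL = λ_enc L/ε₀.
E = |λ_enc|/(2πε₀r) = (7.146e-6)/(2π·8.85×10^-12·0.0796) = 1.61×10^6 N/C.

E = 1.61×10^6 N/C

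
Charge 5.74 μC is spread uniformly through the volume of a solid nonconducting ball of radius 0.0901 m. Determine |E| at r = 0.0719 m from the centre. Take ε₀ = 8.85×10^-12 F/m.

Take a concentric spherical Gaussian surface of radius r = 0.0719 m (r < R).
For a uniform sphere the enclosed fraction is (r/R)³, so Q_enc = (5.74 μC)(0.0719/0.0901)³ = 2.917e-6 C.
Since E is radial and uniform over the Gaussian sphere, Φ = E·4πr² = Q_enc/ε₀.
E = |Q_enc|/(4πε₀r²) = (2.917e-6)/(4π·8.85×10^-12·(0.0719)²) = 5.07e6 N/C.

5.07e6 V/m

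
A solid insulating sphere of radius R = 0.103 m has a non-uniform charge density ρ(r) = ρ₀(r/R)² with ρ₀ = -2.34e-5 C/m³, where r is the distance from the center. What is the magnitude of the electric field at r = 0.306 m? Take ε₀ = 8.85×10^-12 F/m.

Symmetry ⇒ E = E(r) r̂. Gaussian sphere of radius r = 0.306 m (r > R, all charge enclosed).
Q_enc = 4π ∫₀^R ρ₀(r'/R)^2 r'² dr' = 4πρ₀R³/5 = -6.426×10^-8 C.
Applying ∮E·dA = Q_enc/ε₀ with Φ = E(4πr²):
E = |Q_enc|/(4πε₀r²) = (6.426×10^-8)/(4π·8.85×10^-12·(0.306)²) = 6.17e3 N/C.

|E| = 6.17e3 N/C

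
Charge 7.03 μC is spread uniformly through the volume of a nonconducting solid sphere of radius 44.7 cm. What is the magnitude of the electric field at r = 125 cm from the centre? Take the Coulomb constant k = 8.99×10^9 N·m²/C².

4.04×10^4 N/C

Use a concentric Gaussian sphere at r = 125 cm (r > R, so the entire charge is enclosed).
Q_enc = 7.03 μC = 7.03e-6 C.
Since E is radial and uniform over the Gaussian sphere, Φ = E·4πr² = Q_enc/ε₀.
E = k|Q_enc|/r² = (8.99×10^9)(7.03e-6)/(1.25)² = 4.04×10^4 N/C.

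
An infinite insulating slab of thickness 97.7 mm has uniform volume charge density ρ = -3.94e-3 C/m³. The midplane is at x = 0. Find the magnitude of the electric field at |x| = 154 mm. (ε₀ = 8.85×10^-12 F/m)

The point |x| = 154 mm lies outside the slab (half-thickness 0.04885 m). A symmetric pillbox spanning the full slab encloses Q_enc = ρ·d·A.
Flux = 2EA ⇒ E = |ρ|d/(2ε₀), independent of distance outside.
E = (3.94×10^-3)(0.0977)/(2·8.85×10^-12) = 2.17×10^7 N/C.

E = 2.17e7 N/C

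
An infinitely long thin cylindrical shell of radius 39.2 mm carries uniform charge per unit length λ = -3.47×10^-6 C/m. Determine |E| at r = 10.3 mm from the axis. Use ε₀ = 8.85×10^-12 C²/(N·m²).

Take a coaxial cylindrical Gaussian surface of radius r = 10.3 mm and length L (r < 39.2 mm, inside the shell).
No charge is enclosed, so Gauss's law gives E·2πrL = 0 ⇒ E = 0.

E = 0 (no enclosed charge)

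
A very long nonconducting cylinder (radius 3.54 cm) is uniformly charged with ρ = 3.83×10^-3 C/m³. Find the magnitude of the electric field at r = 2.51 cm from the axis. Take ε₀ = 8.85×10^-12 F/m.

|E| = 5.43×10^6 N/C

Coaxial Gaussian cylinder, radius r = 2.51 cm, length L (r < R).
Charge inside radius r per length L is ρ·πr²·L, so λ_enc = ρπr² = 7.58×10^-6 C/m.
Gauss's law: E·2πrL = λ_enc L/ε₀.
E = |λ_enc|/(2πε₀r) = (7.58e-6)/(2π·8.85×10^-12·0.0251) = 5.43×10^6 N/C.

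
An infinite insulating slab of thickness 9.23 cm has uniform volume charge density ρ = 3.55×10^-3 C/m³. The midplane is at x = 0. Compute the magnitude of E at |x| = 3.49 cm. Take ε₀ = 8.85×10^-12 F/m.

By symmetry E is perpendicular to the slab. A Gaussian pillbox from −3.49 cm to +3.49 cm (face area A) lies entirely within the slab.
Q_enc = ρ·(2x)·A and flux = 2EA, so 2EA = 2ρxA/ε₀ ⇒ E = |ρ|x/ε₀.
E = (3.55×10^-3)(0.0349)/(8.85×10^-12) = 1.40e7 N/C.

E = 1.40e7 N/C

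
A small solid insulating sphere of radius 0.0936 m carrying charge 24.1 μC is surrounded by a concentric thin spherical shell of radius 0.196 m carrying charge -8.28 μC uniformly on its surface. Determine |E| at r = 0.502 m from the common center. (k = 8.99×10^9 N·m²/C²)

Symmetry ⇒ E = E(r) r̂. Gaussian sphere of radius r = 0.502 m (r > 0.196 m, enclosing both).
Q_enc = (24.1 μC) + (-8.28 μC) = 1.582e-5 C.
Applying ∮E·dA = Q_enc/ε₀ with Φ = E(4πr²):
E = k|Q_enc|/r² = (8.99×10^9)(1.582e-5)/(0.502)² = 5.64×10^5 N/C.

|E| = 5.64×10^5 V/m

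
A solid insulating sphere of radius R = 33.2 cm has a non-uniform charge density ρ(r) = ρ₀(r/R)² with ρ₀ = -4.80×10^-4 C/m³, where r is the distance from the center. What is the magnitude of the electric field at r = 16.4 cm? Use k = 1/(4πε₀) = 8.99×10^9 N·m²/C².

Symmetry ⇒ E = E(r) r̂. Gaussian sphere of radius r = 16.4 cm (r < R).
Integrate the density: Q_enc = 4π ∫₀^r ρ₀(r'/R)^2 r'² dr' = 4πρ₀ r^5/(5·R²) = -1.298×10^-6 C.
Applying ∮E·dA = Q_enc/ε₀ with Φ = E(4πr²):
E = k|Q_enc|/r² = (8.99×10^9)(1.298×10^-6)/(0.164)² = 4.34e5 N/C.

4.34×10^5 N/C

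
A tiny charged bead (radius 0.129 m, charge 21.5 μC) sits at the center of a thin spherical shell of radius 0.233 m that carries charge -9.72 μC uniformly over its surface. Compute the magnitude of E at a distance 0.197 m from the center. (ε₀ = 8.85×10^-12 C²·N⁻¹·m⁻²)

Symmetry ⇒ E = E(r) r̂. Gaussian sphere of radius r = 0.197 m (between the bodies, 0.129 m < r < 0.233 m).
The shell at 0.233 m lies outside the Gaussian surface, so Q_enc = 21.5 μC = 2.15×10^-5 C.
Gauss's law: E·4πr² = Q_enc/ε₀.
E = |Q_enc|/(4πε₀r²) = (2.15e-5)/(4π·8.85×10^-12·(0.197)²) = 4.98e6 N/C.

|E| = 4.98×10^6 N/C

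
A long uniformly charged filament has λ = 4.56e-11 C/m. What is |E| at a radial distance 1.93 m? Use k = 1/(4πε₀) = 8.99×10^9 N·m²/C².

E = 0.425 V/m

Choose a coaxial cylinder of radius r = 1.93 m (arbitrary length L) as the Gaussian surface.
Q_enc = λL, so λ_enc = 4.56e-11 C/m.
By Gauss's law (flux through the curved wall only), E·2πrL = λ_enc L/ε₀.
E = 2k|λ_enc|/r = 2(8.99×10^9)(4.56×10^-11)/(1.93) = 0.425 N/C.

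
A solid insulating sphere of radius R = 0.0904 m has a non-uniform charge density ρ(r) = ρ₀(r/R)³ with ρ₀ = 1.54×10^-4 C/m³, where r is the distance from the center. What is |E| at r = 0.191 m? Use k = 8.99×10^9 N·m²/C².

5.87×10^4 N/C

Take a concentric spherical Gaussian surface of radius r = 0.191 m (r > R, all charge enclosed).
Q_enc = 4π ∫₀^R ρ₀(r'/R)^3 r'² dr' = 4πρ₀R³/6 = 2.383×10^-7 C.
Gauss's law: E·4πr² = Q_enc/ε₀.
E = k|Q_enc|/r² = (8.99×10^9)(2.383e-7)/(0.191)² = 5.87×10^4 N/C.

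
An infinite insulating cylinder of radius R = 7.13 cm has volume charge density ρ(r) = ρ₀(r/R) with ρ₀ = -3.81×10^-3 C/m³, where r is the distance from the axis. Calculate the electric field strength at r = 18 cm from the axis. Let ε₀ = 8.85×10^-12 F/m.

|E| = 4.05×10^6 V/m

Take a coaxial cylindrical Gaussian surface of radius r = 18 cm and length L (r > R, full charge per length enclosed).
λ_enc = 2π ∫₀^R ρ₀(r'/R)^1 r' dr' = 2πρ₀R²/3 = -4.057e-5 C/m.
Since E is radial and uniform over the curved surface, Φ = E·2πrL = Q_enc/ε₀ = λ_enc L/ε₀.
E = |λ_enc|/(2πε₀r) = (4.057e-5)/(2π·8.85×10^-12·0.18) = 4.05×10^6 N/C.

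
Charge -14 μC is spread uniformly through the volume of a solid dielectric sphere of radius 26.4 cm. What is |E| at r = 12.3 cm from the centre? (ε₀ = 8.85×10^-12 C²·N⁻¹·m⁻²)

Symmetry ⇒ E = E(r) r̂. Gaussian sphere of radius r = 12.3 cm (r < R).
Only the charge within r is enclosed: Q_enc = Q·(r/R)³ = (-14 μC)·(12.3 cm/26.4 cm)³ = -1.416×10^-6 C.
Gauss's law: E·4πr² = Q_enc/ε₀.
E = |Q_enc|/(4πε₀r²) = (1.416×10^-6)/(4π·8.85×10^-12·(0.123)²) = 8.42e5 N/C.

8.42e5 N/C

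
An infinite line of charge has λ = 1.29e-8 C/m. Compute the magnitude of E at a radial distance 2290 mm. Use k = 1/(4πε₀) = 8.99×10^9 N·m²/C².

Take a coaxial cylindrical Gaussian surface of radius r = 2290 mm and length L.
Q_enc = λL, so λ_enc = 1.29×10^-8 C/m.
Since E is radial and uniform over the curved surface, Φ = E·2πrL = Q_enc/ε₀ = λ_enc L/ε₀.
E = 2k|λ_enc|/r = 2(8.99×10^9)(1.29×10^-8)/(2.29) = 101 N/C.

101 V/m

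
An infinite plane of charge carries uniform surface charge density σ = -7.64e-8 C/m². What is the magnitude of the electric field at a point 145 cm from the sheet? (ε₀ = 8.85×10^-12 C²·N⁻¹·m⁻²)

By planar symmetry E is perpendicular to the sheet and uniform; use a Gaussian pillbox with flat faces of area A on each side of the sheet.
Flux Φ = 2EA and Q_enc = σA, so 2EA = σA/ε₀ ⇒ E = |σ|/(2ε₀), independent of distance.
E = |σ|/(2ε₀) = (7.64e-8)/(2·8.85×10^-12) = 4.32×10^3 N/C.

|E| = 4.32e3 N/C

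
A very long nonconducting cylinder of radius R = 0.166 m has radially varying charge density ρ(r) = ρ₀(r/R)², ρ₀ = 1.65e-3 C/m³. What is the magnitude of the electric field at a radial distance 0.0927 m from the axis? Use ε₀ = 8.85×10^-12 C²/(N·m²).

Coaxial Gaussian cylinder, radius r = 0.0927 m, length L (r < R).
λ_enc = ∫₀^r ρ(r')·2πr' dr' = (2πρ₀/R²)·r^4/4 = 6.946×10^-6 C/m.
By Gauss's law (flux through the curved wall only), E·2πrL = λ_enc L/ε₀.
E = |λ_enc|/(2πε₀r) = (6.946×10^-6)/(2π·8.85×10^-12·0.0927) = 1.35×10^6 N/C.

|E| = 1.35e6 V/m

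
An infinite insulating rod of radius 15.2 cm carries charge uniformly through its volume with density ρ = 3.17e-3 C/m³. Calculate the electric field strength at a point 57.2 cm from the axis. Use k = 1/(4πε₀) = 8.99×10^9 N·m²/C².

Take a coaxial cylindrical Gaussian surface of radius r = 57.2 cm and length L (r > 15.2 cm, full cross-section enclosed).
λ_enc = ρ·πR² = (3.17e-3)π(0.152)² = 2.301e-4 C/m.
Since E is radial and uniform over the curved surface, Φ = E·2πrL = Q_enc/ε₀ = λ_enc L/ε₀.
E = 2k|λ_enc|/r = 2(8.99×10^9)(2.301e-4)/(0.572) = 7.23e6 N/C.

|E| = 7.23e6 N/C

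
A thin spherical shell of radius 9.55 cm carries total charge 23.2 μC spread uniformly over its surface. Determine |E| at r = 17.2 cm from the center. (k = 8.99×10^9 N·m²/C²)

E ≈ 7.05×10^6 N/C

By spherical symmetry E is radial; choose a Gaussian sphere of radius r = 17.2 cm (r > 9.55 cm).
The entire shell is enclosed: Q_enc = 2.32×10^-5 C.
Since E is radial and uniform over the Gaussian sphere, Φ = E·4πr² = Q_enc/ε₀.
E = k|Q_enc|/r² = (8.99×10^9)(2.32×10^-5)/(0.172)² = 7.05×10^6 N/C.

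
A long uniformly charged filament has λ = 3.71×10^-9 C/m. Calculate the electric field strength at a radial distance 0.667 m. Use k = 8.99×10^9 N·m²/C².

Coaxial Gaussian cylinder, radius r = 0.667 m, length L.
Q_enc = λL, so λ_enc = 3.71e-9 C/m.
Gauss's law: E·2πrL = λ_enc L/ε₀.
E = 2k|λ_enc|/r = 2(8.99×10^9)(3.71e-9)/(0.667) = 100 N/C.

E ≈ 100 N/C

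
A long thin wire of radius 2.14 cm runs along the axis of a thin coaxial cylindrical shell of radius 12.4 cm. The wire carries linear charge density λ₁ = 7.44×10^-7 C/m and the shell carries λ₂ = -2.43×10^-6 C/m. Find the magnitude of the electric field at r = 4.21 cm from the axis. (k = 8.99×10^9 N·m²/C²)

Coaxial Gaussian cylinder, radius r = 4.21 cm, length L (between the conductors, 2.14 cm < r < 12.4 cm).
The shell at 12.4 cm lies outside the Gaussian surface, so λ_enc = λ₁ = 7.44×10^-7 C/m.
Since E is radial and uniform over the curved surface, Φ = E·2πrL = Q_enc/ε₀ = λ_enc L/ε₀.
E = 2k|λ_enc|/r = 2(8.99×10^9)(7.44e-7)/(0.0421) = 3.18×10^5 N/C.

E = 3.18e5 V/m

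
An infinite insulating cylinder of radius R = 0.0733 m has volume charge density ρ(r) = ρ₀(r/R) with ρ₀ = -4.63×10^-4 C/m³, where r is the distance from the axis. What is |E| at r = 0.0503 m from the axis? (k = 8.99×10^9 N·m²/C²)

E ≈ 6.02×10^5 V/m

Coaxial Gaussian cylinder, radius r = 0.0503 m, length L (r < R).
Integrating ρ over the cross-section to radius r: λ_enc = (2πρ₀/R) ∫₀^r r'^2 dr' = 2πρ₀ r^3/(3·R) = -1.684×10^-6 C/m.
By Gauss's law (flux through the curved wall only), E·2πrL = λ_enc L/ε₀.
E = 2k|λ_enc|/r = 2(8.99×10^9)(1.684×10^-6)/(0.0503) = 6.02×10^5 N/C.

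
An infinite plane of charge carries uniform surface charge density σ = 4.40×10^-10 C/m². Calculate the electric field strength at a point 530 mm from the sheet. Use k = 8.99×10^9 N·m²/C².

E ≈ 24.9 N/C

Choose a cylindrical pillbox piercing the sheet, end faces (area A) parallel to it.
Flux Φ = 2EA and Q_enc = σA, so 2EA = σA/ε₀ ⇒ E = |σ|/(2ε₀), independent of distance.
E = 2πk|σ| = 2π(8.99×10^9)(4.40×10^-10) = 24.9 N/C.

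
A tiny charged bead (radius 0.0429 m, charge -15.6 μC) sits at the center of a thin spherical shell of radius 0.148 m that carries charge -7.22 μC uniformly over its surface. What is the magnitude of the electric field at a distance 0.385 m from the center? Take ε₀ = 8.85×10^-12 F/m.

Take a concentric spherical Gaussian surface of radius r = 0.385 m (r > 0.148 m, enclosing both).
Q_enc = (-15.6 μC) + (-7.22 μC) = -2.282e-5 C.
Gauss's law: E·4πr² = Q_enc/ε₀.
E = |Q_enc|/(4πε₀r²) = (2.282×10^-5)/(4π·8.85×10^-12·(0.385)²) = 1.38e6 N/C.

|E| ≈ 1.38×10^6 N/C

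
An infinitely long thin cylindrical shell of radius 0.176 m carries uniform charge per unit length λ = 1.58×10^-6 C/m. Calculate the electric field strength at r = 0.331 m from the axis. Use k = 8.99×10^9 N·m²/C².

|E| = 8.58×10^4 N/C

By cylindrical symmetry E is radial; use a coaxial Gaussian cylinder of radius 0.331 m and length L (r > 0.176 m).
The full line charge is enclosed: λ_enc = 1.58×10^-6 C/m.
Applying ∮E·dA = Q_enc/ε₀ with the end caps contributing no flux:
E = 2k|λ_enc|/r = 2(8.99×10^9)(1.58×10^-6)/(0.331) = 8.58×10^4 N/C.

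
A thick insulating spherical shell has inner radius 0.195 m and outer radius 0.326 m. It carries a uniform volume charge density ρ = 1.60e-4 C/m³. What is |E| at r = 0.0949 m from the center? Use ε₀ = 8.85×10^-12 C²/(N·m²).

|E| = 0 V/m

By spherical symmetry E is radial; choose a Gaussian sphere of radius r = 0.0949 m (r < 0.195 m, inside the empty cavity).
Q_enc = 0 (all charge lies at larger r); Gauss's law gives E = 0.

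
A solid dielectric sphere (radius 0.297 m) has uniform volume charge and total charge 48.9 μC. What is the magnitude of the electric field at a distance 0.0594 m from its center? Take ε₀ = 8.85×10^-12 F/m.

Use a concentric Gaussian sphere at r = 0.0594 m (r < R).
For a uniform sphere the enclosed fraction is (r/R)³, so Q_enc = (48.9 μC)(0.0594/0.297)³ = 3.912×10^-7 C.
Since E is radial and uniform over the Gaussian sphere, Φ = E·4πr² = Q_enc/ε₀.
E = |Q_enc|/(4πε₀r²) = (3.912×10^-7)/(4π·8.85×10^-12·(0.0594)²) = 9.97e5 N/C.

E = 9.97e5 N/C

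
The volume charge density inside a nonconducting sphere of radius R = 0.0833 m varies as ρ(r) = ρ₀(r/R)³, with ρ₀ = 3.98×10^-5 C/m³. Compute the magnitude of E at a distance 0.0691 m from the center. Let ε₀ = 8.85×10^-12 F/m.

Symmetry ⇒ E = E(r) r̂. Gaussian sphere of radius r = 0.0691 m (r < R).
Integrate the density: Q_enc = 4π ∫₀^r ρ₀(r'/R)^3 r'² dr' = 4πρ₀ r^6/(6·R³) = 1.57×10^-8 C.
By Gauss's law, ∮E·dA = E·4πr² = Q_enc/ε₀.
E = |Q_enc|/(4πε₀r²) = (1.57×10^-8)/(4π·8.85×10^-12·(0.0691)²) = 2.96×10^4 N/C.

|E| ≈ 2.96×10^4 N/C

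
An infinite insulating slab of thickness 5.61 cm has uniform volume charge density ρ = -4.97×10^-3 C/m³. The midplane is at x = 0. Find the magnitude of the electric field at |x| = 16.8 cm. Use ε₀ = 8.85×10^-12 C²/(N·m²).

The point |x| = 16.8 cm lies outside the slab (half-thickness 0.02805 m). A symmetric pillbox spanning the full slab encloses Q_enc = ρ·d·A.
Flux = 2EA ⇒ E = |ρ|d/(2ε₀), independent of distance outside.
E = (4.97×10^-3)(0.0561)/(2·8.85×10^-12) = 1.58×10^7 N/C.

|E| ≈ 1.58×10^7 N/C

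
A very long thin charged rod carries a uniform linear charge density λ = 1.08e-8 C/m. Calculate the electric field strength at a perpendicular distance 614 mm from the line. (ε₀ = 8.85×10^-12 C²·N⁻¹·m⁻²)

E = 316 N/C

Choose a coaxial cylinder of radius r = 614 mm (arbitrary length L) as the Gaussian surface.
Q_enc = λL, so λ_enc = 1.08×10^-8 C/m.
Applying ∮E·dA = Q_enc/ε₀ with the end caps contributing no flux:
E = |λ_enc|/(2πε₀r) = (1.08×10^-8)/(2π·8.85×10^-12·0.614) = 316 N/C.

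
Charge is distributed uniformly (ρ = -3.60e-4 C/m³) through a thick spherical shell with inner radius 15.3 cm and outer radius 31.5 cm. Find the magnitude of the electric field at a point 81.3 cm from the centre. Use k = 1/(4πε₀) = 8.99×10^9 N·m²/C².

By spherical symmetry E is radial; choose a Gaussian sphere of radius r = 81.3 cm (r > 31.5 cm, enclosing the whole shell).
Q_enc = ρ·(4π/3)(b³ − a³) = (-3.60×10^-4)·(4π/3)·((0.315)³ − (0.153)³) = -4.173×10^-5 C.
Applying ∮E·dA = Q_enc/ε₀ with Φ = E(4πr²):
E = k|Q_enc|/r² = (8.99×10^9)(4.173e-5)/(0.813)² = 5.68×10^5 N/C.

|E| ≈ 5.68×10^5 N/C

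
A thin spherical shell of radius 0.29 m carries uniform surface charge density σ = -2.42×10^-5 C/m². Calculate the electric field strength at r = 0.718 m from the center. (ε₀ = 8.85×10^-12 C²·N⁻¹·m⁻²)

E = 4.46×10^5 N/C

Take a concentric spherical Gaussian surface of radius r = 0.718 m (r > 0.29 m).
The entire shell is enclosed: Q_enc = σ·4πR² = (-2.42×10^-5)·4π·(0.29)² = -2.558×10^-5 C.
Since E is radial and uniform over the Gaussian sphere, Φ = E·4πr² = Q_enc/ε₀.
E = |Q_enc|/(4πε₀r²) = (2.558×10^-5)/(4π·8.85×10^-12·(0.718)²) = 4.46e5 N/C.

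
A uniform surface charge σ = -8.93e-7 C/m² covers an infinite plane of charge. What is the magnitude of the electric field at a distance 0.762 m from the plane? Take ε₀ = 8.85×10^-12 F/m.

|E| ≈ 5.05×10^4 N/C

By planar symmetry E is perpendicular to the sheet and uniform; use a Gaussian pillbox with flat faces of area A on each side of the sheet.
Only the two end caps contribute flux: Φ = 2EA. With Q_enc = σA, Gauss's law gives E = |σ|/(2ε₀).
E = |σ|/(2ε₀) = (8.93×10^-7)/(2·8.85×10^-12) = 5.05×10^4 N/C.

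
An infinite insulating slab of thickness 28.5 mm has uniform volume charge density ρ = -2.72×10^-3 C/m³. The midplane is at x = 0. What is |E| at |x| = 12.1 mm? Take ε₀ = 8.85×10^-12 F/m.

By symmetry E is perpendicular to the slab. A Gaussian pillbox from −12.1 mm to +12.1 mm (face area A) lies entirely within the slab.
Q_enc = ρ·(2x)·A and flux = 2EA, so 2EA = 2ρxA/ε₀ ⇒ E = |ρ|x/ε₀.
E = (2.72e-3)(0.0121)/(8.85×10^-12) = 3.72e6 N/C.

|E| = 3.72×10^6 V/m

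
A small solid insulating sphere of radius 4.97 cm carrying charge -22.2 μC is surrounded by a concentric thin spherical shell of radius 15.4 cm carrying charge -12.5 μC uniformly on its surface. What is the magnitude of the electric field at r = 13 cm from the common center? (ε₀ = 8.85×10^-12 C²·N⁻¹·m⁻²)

|E| = 1.18×10^7 V/m

Take a concentric spherical Gaussian surface of radius r = 13 cm (between the bodies, 4.97 cm < r < 15.4 cm).
The shell at 15.4 cm lies outside the Gaussian surface, so Q_enc = -22.2 μC = -2.22e-5 C.
Since E is radial and uniform over the Gaussian sphere, Φ = E·4πr² = Q_enc/ε₀.
E = |Q_enc|/(4πε₀r²) = (2.22×10^-5)/(4π·8.85×10^-12·(0.13)²) = 1.18×10^7 N/C.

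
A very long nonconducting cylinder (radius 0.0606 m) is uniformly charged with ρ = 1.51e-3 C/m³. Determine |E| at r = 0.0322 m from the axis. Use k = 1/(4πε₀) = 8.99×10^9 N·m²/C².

2.75×10^6 N/C

Coaxial Gaussian cylinder, radius r = 0.0322 m, length L (r < R).
Enclosed charge per unit length: λ_enc = ρ·πr² = (1.51e-3)π(0.0322)² = 4.919×10^-6 C/m.
By Gauss's law (flux through the curved wall only), E·2πrL = λ_enc L/ε₀.
E = 2k|λ_enc|/r = 2(8.99×10^9)(4.919×10^-6)/(0.0322) = 2.75e6 N/C.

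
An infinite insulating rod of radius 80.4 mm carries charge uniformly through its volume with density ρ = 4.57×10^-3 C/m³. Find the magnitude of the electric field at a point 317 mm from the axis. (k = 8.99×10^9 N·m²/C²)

Choose a coaxial cylinder of radius r = 317 mm (arbitrary length L) as the Gaussian surface (r > 80.4 mm, full cross-section enclosed).
λ_enc = ρ·πR² = (4.57×10^-3)π(0.0804)² = 9.281×10^-5 C/m.
Gauss's law: E·2πrL = λ_enc L/ε₀.
E = 2k|λ_enc|/r = 2(8.99×10^9)(9.281e-5)/(0.317) = 5.26×10^6 N/C.

|E| = 5.26e6 N/C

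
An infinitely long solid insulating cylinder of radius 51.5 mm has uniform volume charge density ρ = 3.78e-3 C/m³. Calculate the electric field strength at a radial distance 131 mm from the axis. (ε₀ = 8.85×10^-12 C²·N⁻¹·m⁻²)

Take a coaxial cylindrical Gaussian surface of radius r = 131 mm and length L (r > 51.5 mm, full cross-section enclosed).
λ_enc = ρ·πR² = (3.78×10^-3)π(0.0515)² = 3.15×10^-5 C/m.
Applying ∮E·dA = Q_enc/ε₀ with the end caps contributing no flux:
E = |λ_enc|/(2πε₀r) = (3.15×10^-5)/(2π·8.85×10^-12·0.131) = 4.32×10^6 N/C.

E = 4.32×10^6 V/m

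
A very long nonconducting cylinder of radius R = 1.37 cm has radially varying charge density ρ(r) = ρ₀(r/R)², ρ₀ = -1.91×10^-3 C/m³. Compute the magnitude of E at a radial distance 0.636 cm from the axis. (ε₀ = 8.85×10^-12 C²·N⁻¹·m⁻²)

|E| = 7.40e4 V/m

Coaxial Gaussian cylinder, radius r = 0.636 cm, length L (r < R).
λ_enc = ∫₀^r ρ(r')·2πr' dr' = (2πρ₀/R²)·r^4/4 = -2.615×10^-8 C/m.
Applying ∮E·dA = Q_enc/ε₀ with the end caps contributing no flux:
E = |λ_enc|/(2πε₀r) = (2.615×10^-8)/(2π·8.85×10^-12·0.00636) = 7.40e4 N/C.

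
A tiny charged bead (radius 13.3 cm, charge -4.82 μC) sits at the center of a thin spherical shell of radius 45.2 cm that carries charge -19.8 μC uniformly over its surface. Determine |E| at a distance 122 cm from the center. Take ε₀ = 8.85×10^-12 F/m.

Use a concentric Gaussian sphere at r = 122 cm (r > 45.2 cm, enclosing both).
Q_enc = (-4.82 μC) + (-19.8 μC) = -2.462e-5 C.
Gauss's law: E·4πr² = Q_enc/ε₀.
E = |Q_enc|/(4πε₀r²) = (2.462×10^-5)/(4π·8.85×10^-12·(1.22)²) = 1.49×10^5 N/C.

|E| ≈ 1.49×10^5 N/C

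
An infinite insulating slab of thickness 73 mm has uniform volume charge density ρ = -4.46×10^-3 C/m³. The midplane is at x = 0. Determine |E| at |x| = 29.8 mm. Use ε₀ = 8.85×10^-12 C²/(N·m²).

By symmetry E is perpendicular to the slab. A Gaussian pillbox from −29.8 mm to +29.8 mm (face area A) lies entirely within the slab.
Q_enc = ρ·(2x)·A and flux = 2EA, so 2EA = 2ρxA/ε₀ ⇒ E = |ρ|x/ε₀.
E = (4.46×10^-3)(0.0298)/(8.85×10^-12) = 1.50e7 N/C.

|E| ≈ 1.50e7 N/C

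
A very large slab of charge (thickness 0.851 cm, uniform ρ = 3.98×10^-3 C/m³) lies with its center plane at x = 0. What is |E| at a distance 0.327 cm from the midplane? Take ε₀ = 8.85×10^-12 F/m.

By symmetry E is perpendicular to the slab. A Gaussian pillbox from −0.327 cm to +0.327 cm (face area A) lies entirely within the slab.
Q_enc = ρ·(2x)·A and flux = 2EA, so 2EA = 2ρxA/ε₀ ⇒ E = |ρ|x/ε₀.
E = (3.98×10^-3)(0.00327)/(8.85×10^-12) = 1.47e6 N/C.

E = 1.47×10^6 N/C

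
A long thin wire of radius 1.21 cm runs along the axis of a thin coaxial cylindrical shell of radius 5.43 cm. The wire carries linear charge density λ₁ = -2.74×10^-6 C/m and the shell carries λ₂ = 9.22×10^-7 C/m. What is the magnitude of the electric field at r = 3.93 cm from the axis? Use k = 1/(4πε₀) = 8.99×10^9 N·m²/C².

E ≈ 1.25×10^6 V/m

By cylindrical symmetry E is radial; use a coaxial Gaussian cylinder of radius 3.93 cm and length L (between the conductors, 1.21 cm < r < 5.43 cm).
Only the inner wire is enclosed; the outer shell contributes nothing inside itself. λ_enc = λ₁ = -2.74e-6 C/m.
By Gauss's law (flux through the curved wall only), E·2πrL = λ_enc L/ε₀.
E = 2k|λ_enc|/r = 2(8.99×10^9)(2.74×10^-6)/(0.0393) = 1.25×10^6 N/C.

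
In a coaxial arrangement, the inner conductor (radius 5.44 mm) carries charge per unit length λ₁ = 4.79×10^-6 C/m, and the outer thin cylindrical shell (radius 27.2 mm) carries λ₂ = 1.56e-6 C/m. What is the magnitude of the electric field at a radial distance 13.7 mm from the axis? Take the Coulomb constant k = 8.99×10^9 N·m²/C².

|E| = 6.29e6 N/C

Take a coaxial cylindrical Gaussian surface of radius r = 13.7 mm and length L (between the conductors, 5.44 mm < r < 27.2 mm).
Only the inner wire is enclosed; the outer shell contributes nothing inside itself. λ_enc = λ₁ = 4.79e-6 C/m.
Gauss's law: E·2πrL = λ_enc L/ε₀.
E = 2k|λ_enc|/r = 2(8.99×10^9)(4.79×10^-6)/(0.0137) = 6.29×10^6 N/C.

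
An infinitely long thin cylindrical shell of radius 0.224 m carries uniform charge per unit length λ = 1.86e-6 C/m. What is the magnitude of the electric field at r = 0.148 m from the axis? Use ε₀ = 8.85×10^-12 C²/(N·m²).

By cylindrical symmetry E is radial; use a coaxial Gaussian cylinder of radius 0.148 m and length L (r < 0.224 m, inside the shell).
All the surface charge lies outside this cylinder: Q_enc = 0, hence E = 0.

E = 0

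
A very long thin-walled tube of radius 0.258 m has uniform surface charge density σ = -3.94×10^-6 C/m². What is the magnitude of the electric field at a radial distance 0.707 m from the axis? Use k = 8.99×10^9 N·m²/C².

1.62×10^5 N/C

By cylindrical symmetry E is radial; use a coaxial Gaussian cylinder of radius 0.707 m and length L (r > 0.258 m).
The whole shell is enclosed: λ_enc = σ·2πR = (-3.94×10^-6)·2π·(0.258) = -6.387e-6 C/m.
Gauss's law: E·2πrL = λ_enc L/ε₀.
E = 2k|λ_enc|/r = 2(8.99×10^9)(6.387×10^-6)/(0.707) = 1.62×10^5 N/C.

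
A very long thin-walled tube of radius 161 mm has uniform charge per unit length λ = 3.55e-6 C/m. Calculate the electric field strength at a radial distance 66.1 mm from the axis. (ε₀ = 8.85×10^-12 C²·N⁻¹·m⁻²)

Take a coaxial cylindrical Gaussian surface of radius r = 66.1 mm and length L (r < 161 mm, inside the shell).
No charge is enclosed, so Gauss's law gives E·2πrL = 0 ⇒ E = 0.

E = 0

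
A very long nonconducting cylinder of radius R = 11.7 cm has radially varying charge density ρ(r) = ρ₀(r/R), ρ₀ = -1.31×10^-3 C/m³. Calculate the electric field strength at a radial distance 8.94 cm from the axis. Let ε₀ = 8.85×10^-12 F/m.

E ≈ 3.37e6 V/m

Coaxial Gaussian cylinder, radius r = 8.94 cm, length L (r < R).
Integrating ρ over the cross-section to radius r: λ_enc = (2πρ₀/R) ∫₀^r r'^2 dr' = 2πρ₀ r^3/(3·R) = -1.676e-5 C/m.
By Gauss's law (flux through the curved wall only), E·2πrL = λ_enc L/ε₀.
E = |λ_enc|/(2πε₀r) = (1.676×10^-5)/(2π·8.85×10^-12·0.0894) = 3.37e6 N/C.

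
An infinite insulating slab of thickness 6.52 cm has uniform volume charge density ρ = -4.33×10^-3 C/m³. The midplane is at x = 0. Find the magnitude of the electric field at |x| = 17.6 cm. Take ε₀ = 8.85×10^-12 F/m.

The point |x| = 17.6 cm lies outside the slab (half-thickness 0.0326 m). A symmetric pillbox spanning the full slab encloses Q_enc = ρ·d·A.
Flux = 2EA ⇒ E = |ρ|d/(2ε₀), independent of distance outside.
E = (4.33×10^-3)(0.0652)/(2·8.85×10^-12) = 1.60×10^7 N/C.

|E| = 1.60×10^7 N/C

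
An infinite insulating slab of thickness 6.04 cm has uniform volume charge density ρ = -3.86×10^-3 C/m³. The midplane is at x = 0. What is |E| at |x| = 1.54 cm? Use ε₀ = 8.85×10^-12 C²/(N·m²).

By symmetry E is perpendicular to the slab. A Gaussian pillbox from −1.54 cm to +1.54 cm (face area A) lies entirely within the slab.
Q_enc = ρ·(2x)·A and flux = 2EA, so 2EA = 2ρxA/ε₀ ⇒ E = |ρ|x/ε₀.
E = (3.86×10^-3)(0.0154)/(8.85×10^-12) = 6.72×10^6 N/C.

6.72e6 N/C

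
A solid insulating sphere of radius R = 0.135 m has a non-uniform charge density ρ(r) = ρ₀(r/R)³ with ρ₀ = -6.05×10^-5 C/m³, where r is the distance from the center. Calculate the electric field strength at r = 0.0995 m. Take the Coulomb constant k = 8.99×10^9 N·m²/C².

4.54×10^4 V/m

By spherical symmetry E is radial; choose a Gaussian sphere of radius r = 0.0995 m (r < R).
Q_enc = ∫₀^r ρ(r')·4πr'² dr' = (4πρ₀/R³) ∫₀^r r'^5 dr' = 4πρ₀ r^6/(6·R³) = -4.997×10^-8 C.
Applying ∮E·dA = Q_enc/ε₀ with Φ = E(4πr²):
E = k|Q_enc|/r² = (8.99×10^9)(4.997×10^-8)/(0.0995)² = 4.54×10^4 N/C.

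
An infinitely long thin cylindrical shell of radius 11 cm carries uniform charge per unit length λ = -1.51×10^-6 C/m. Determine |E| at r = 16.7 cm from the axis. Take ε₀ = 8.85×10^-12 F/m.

E = 1.63×10^5 V/m

Take a coaxial cylindrical Gaussian surface of radius r = 16.7 cm and length L (r > 11 cm).
The full line charge is enclosed: λ_enc = -1.51×10^-6 C/m.
Gauss's law: E·2πrL = λ_enc L/ε₀.
E = |λ_enc|/(2πε₀r) = (1.51×10^-6)/(2π·8.85×10^-12·0.167) = 1.63e5 N/C.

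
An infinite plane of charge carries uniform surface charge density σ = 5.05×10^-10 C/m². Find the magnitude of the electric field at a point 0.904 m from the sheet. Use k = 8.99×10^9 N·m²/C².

E = 28.5 N/C

Choose a cylindrical pillbox piercing the sheet, end faces (area A) parallel to it.
Only the two end caps contribute flux: Φ = 2EA. With Q_enc = σA, Gauss's law gives E = |σ|/(2ε₀).
E = 2πk|σ| = 2π(8.99×10^9)(5.05×10^-10) = 28.5 N/C.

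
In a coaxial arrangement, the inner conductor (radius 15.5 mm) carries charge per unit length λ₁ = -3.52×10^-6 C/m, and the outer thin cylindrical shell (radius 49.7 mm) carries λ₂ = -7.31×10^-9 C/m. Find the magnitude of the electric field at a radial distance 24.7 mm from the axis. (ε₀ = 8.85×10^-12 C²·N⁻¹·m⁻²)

By cylindrical symmetry E is radial; use a coaxial Gaussian cylinder of radius 24.7 mm and length L (between the conductors, 15.5 mm < r < 49.7 mm).
The shell at 49.7 mm lies outside the Gaussian surface, so λ_enc = λ₁ = -3.52×10^-6 C/m.
Gauss's law: E·2πrL = λ_enc L/ε₀.
E = |λ_enc|/(2πε₀r) = (3.52×10^-6)/(2π·8.85×10^-12·0.0247) = 2.56×10^6 N/C.

E ≈ 2.56e6 N/C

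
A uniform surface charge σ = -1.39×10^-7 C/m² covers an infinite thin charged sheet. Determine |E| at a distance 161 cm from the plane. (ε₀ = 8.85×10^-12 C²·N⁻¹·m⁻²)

E = 7.85×10^3 N/C

The symmetry is planar: E is normal to the sheet and the same magnitude on both sides. Take a pillbox straddling the sheet with end-cap area A.
Only the two end caps contribute flux: Φ = 2EA. With Q_enc = σA, Gauss's law gives E = |σ|/(2ε₀).
E = |σ|/(2ε₀) = (1.39e-7)/(2·8.85×10^-12) = 7.85×10^3 N/C.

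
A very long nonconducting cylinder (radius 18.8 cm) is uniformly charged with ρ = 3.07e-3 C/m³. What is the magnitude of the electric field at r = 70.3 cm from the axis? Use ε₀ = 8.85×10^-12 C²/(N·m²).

|E| ≈ 8.72×10^6 N/C

Coaxial Gaussian cylinder, radius r = 70.3 cm, length L (r > 18.8 cm, full cross-section enclosed).
λ_enc = ρ·πR² = (3.07×10^-3)π(0.188)² = 3.409e-4 C/m.
Applying ∮E·dA = Q_enc/ε₀ with the end caps contributing no flux:
E = |λ_enc|/(2πε₀r) = (3.409×10^-4)/(2π·8.85×10^-12·0.703) = 8.72e6 N/C.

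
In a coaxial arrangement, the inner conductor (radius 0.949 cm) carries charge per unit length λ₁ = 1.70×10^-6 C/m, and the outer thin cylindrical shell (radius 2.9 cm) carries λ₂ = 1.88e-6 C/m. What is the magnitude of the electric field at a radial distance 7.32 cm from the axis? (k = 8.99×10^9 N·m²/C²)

|E| = 8.79×10^5 N/C

Coaxial Gaussian cylinder, radius r = 7.32 cm, length L (r > 2.9 cm, enclosing both).
λ_enc = λ₁ + λ₂ = (1.70e-6) + (1.88×10^-6) = 3.58×10^-6 C/m.
Gauss's law: E·2πrL = λ_enc L/ε₀.
E = 2k|λ_enc|/r = 2(8.99×10^9)(3.58×10^-6)/(0.0732) = 8.79×10^5 N/C.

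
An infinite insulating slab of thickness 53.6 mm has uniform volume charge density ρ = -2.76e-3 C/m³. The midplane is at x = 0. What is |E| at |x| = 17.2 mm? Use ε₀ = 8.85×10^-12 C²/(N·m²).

5.36×10^6 N/C

By symmetry E is perpendicular to the slab. A Gaussian pillbox from −17.2 mm to +17.2 mm (face area A) lies entirely within the slab.
Q_enc = ρ·(2x)·A and flux = 2EA, so 2EA = 2ρxA/ε₀ ⇒ E = |ρ|x/ε₀.
E = (2.76×10^-3)(0.0172)/(8.85×10^-12) = 5.36×10^6 N/C.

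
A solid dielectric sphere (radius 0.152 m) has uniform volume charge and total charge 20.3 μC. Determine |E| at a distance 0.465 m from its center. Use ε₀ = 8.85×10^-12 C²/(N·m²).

Use a concentric Gaussian sphere at r = 0.465 m (r > R, so the entire charge is enclosed).
Q_enc = 20.3 μC = 2.03e-5 C.
Applying ∮E·dA = Q_enc/ε₀ with Φ = E(4πr²):
E = |Q_enc|/(4πε₀r²) = (2.03×10^-5)/(4π·8.85×10^-12·(0.465)²) = 8.44×10^5 N/C.

|E| ≈ 8.44×10^5 N/C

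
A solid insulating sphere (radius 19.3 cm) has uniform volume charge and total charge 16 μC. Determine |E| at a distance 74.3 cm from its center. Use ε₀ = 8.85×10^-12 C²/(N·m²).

Symmetry ⇒ E = E(r) r̂. Gaussian sphere of radius r = 74.3 cm (r > R, so the entire charge is enclosed).
Q_enc = 16 μC = 1.60e-5 C.
Since E is radial and uniform over the Gaussian sphere, Φ = E·4πr² = Q_enc/ε₀.
E = |Q_enc|/(4πε₀r²) = (1.60×10^-5)/(4π·8.85×10^-12·(0.743)²) = 2.61×10^5 N/C.

|E| ≈ 2.61×10^5 V/m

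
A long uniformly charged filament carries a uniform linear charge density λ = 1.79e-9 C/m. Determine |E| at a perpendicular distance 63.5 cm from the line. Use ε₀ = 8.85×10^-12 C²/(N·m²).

By cylindrical symmetry E is radial; use a coaxial Gaussian cylinder of radius 63.5 cm and length L.
Q_enc = λL, so λ_enc = 1.79×10^-9 C/m.
By Gauss's law (flux through the curved wall only), E·2πrL = λ_enc L/ε₀.
E = |λ_enc|/(2πε₀r) = (1.79×10^-9)/(2π·8.85×10^-12·0.635) = 50.7 N/C.

|E| ≈ 50.7 N/C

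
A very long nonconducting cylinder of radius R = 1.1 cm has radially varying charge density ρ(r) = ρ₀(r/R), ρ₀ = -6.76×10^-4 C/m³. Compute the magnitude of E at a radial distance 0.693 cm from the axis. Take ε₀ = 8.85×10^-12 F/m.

|E| = 1.11×10^5 V/m

Choose a coaxial cylinder of radius r = 0.693 cm (arbitrary length L) as the Gaussian surface (r < R).
Integrating ρ over the cross-section to radius r: λ_enc = (2πρ₀/R) ∫₀^r r'^2 dr' = 2πρ₀ r^3/(3·R) = -4.284×10^-8 C/m.
By Gauss's law (flux through the curved wall only), E·2πrL = λ_enc L/ε₀.
E = |λ_enc|/(2πε₀r) = (4.284×10^-8)/(2π·8.85×10^-12·0.00693) = 1.11×10^5 N/C.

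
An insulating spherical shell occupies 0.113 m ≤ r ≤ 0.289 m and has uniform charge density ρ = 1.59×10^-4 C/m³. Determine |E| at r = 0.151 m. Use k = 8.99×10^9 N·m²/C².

By spherical symmetry E is radial; choose a Gaussian sphere of radius r = 0.151 m (within the shell material, 0.113 m < r < 0.289 m).
Enclosed charge is the volume from a to r: Q_enc = (4π/3)ρ(r³ − a³) = 1.332e-6 C.
Applying ∮E·dA = Q_enc/ε₀ with Φ = E(4πr²):
E = k|Q_enc|/r² = (8.99×10^9)(1.332×10^-6)/(0.151)² = 5.25×10^5 N/C.

5.25e5 V/m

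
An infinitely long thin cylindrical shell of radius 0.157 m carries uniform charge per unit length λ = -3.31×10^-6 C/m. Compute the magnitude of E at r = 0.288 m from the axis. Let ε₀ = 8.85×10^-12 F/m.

Coaxial Gaussian cylinder, radius r = 0.288 m, length L (r > 0.157 m).
The full line charge is enclosed: λ_enc = -3.31e-6 C/m.
By Gauss's law (flux through the curved wall only), E·2πrL = λ_enc L/ε₀.
E = |λ_enc|/(2πε₀r) = (3.31e-6)/(2π·8.85×10^-12·0.288) = 2.07×10^5 N/C.

E = 2.07×10^5 N/C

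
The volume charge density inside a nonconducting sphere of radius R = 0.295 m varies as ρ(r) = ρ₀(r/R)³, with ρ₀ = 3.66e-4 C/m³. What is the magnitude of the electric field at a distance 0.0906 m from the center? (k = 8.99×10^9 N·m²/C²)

|E| = 1.81×10^4 N/C

Symmetry ⇒ E = E(r) r̂. Gaussian sphere of radius r = 0.0906 m (r < R).
Integrate the density: Q_enc = 4π ∫₀^r ρ₀(r'/R)^3 r'² dr' = 4πρ₀ r^6/(6·R³) = 1.651e-8 C.
Applying ∮E·dA = Q_enc/ε₀ with Φ = E(4πr²):
E = k|Q_enc|/r² = (8.99×10^9)(1.651×10^-8)/(0.0906)² = 1.81e4 N/C.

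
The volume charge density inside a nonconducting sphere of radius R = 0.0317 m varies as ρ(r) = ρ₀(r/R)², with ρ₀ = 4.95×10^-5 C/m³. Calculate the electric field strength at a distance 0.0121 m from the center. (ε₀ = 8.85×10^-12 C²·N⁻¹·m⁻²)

Symmetry ⇒ E = E(r) r̂. Gaussian sphere of radius r = 0.0121 m (r < R).
Q_enc = ∫₀^r ρ(r')·4πr'² dr' = (4πρ₀/R²) ∫₀^r r'^4 dr' = 4πρ₀ r^5/(5·R²) = 3.211×10^-11 C.
Applying ∮E·dA = Q_enc/ε₀ with Φ = E(4πr²):
E = |Q_enc|/(4πε₀r²) = (3.211×10^-11)/(4π·8.85×10^-12·(0.0121)²) = 1.97×10^3 N/C.

E = 1.97e3 N/C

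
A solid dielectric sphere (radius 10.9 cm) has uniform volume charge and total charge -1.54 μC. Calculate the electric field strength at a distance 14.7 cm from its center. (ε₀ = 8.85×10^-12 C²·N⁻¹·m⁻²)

By spherical symmetry E is radial; choose a Gaussian sphere of radius r = 14.7 cm (r > R, so the entire charge is enclosed).
Q_enc = -1.54 μC = -1.54e-6 C.
By Gauss's law, ∮E·dA = E·4πr² = Q_enc/ε₀.
E = |Q_enc|/(4πε₀r²) = (1.54×10^-6)/(4π·8.85×10^-12·(0.147)²) = 6.41e5 N/C.

6.41e5 N/C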